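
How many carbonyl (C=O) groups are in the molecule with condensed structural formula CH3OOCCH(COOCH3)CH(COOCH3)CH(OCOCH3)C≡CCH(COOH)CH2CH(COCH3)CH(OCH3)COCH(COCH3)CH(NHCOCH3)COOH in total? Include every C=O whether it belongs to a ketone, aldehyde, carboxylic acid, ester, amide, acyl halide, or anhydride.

CH3OOC: ester, 1 C=O (running total 1).
CH(COOCH3): ester, 1 C=O (running total 2).
CH(COOCH3): ester, 1 C=O (running total 3).
CH(OCOCH3): ester, 1 C=O (running total 4).
CH(COOH): carboxylic acid, 1 C=O (running total 5).
CH(COCH3): ketone, 1 C=O (running total 6).
CO: ketone, 1 C=O (running total 7).
CH(COCH3): ketone, 1 C=O (running total 8).
CH(NHCOCH3): amide, 1 C=O (running total 9).
COOH: carboxylic acid, 1 C=O (running total 10).

10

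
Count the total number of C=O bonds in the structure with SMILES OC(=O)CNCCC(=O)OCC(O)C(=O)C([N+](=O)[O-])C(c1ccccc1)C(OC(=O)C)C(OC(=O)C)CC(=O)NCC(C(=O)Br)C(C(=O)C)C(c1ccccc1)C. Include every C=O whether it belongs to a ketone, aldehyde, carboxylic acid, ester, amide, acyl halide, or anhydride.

HOOC: carboxylic acid, 1 C=O (running total 1).
CH2COOCH2: ester, 1 C=O (running total 2).
CO: ketone, 1 C=O (running total 3).
CH(OCOCH3): ester, 1 C=O (running total 4).
CH(OCOCH3): ester, 1 C=O (running total 5).
CH2CONHCH2: amide, 1 C=O (running total 6).
CH(COBr): acyl halide, 1 C=O (running total 7).
CH(COCH3): ketone, 1 C=O (running total 8).

8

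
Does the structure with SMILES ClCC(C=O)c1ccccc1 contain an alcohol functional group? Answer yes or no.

no

halogen on an sp³ carbon → alkyl halide.
pendant –CHO: carbonyl C bonded to C and H → aldehyde.
–C6H5 phenyl ring → arene.
The groups actually present are: aldehyde, alkyl halide, arene.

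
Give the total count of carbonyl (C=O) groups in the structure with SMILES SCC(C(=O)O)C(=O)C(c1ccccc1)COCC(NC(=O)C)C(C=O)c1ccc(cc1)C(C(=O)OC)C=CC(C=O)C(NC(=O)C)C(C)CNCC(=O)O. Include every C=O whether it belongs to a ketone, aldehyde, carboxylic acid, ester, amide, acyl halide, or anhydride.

8

CH(COOH): carboxylic acid, 1 C=O (running total 1).
CO: ketone, 1 C=O (running total 2).
CH(NHCOCH3): amide, 1 C=O (running total 3).
CH(CHO): aldehyde, 1 C=O (running total 4).
CH(COOCH3): ester, 1 C=O (running total 5).
CH(CHO): aldehyde, 1 C=O (running total 6).
CH(NHCOCH3): amide, 1 C=O (running total 7).
COOH: carboxylic acid, 1 C=O (running total 8).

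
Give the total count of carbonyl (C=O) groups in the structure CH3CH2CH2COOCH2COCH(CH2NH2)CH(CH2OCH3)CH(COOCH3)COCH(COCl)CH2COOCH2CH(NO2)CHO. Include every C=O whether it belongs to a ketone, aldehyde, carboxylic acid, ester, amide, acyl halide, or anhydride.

CH2COOCH2: ester, 1 C=O (running total 1).
CO: ketone, 1 C=O (running total 2).
CH(COOCH3): ester, 1 C=O (running total 3).
CO: ketone, 1 C=O (running total 4).
CH(COCl): acyl halide, 1 C=O (running total 5).
CH2COOCH2: ester, 1 C=O (running total 6).
CHO: aldehyde, 1 C=O (running total 7).

7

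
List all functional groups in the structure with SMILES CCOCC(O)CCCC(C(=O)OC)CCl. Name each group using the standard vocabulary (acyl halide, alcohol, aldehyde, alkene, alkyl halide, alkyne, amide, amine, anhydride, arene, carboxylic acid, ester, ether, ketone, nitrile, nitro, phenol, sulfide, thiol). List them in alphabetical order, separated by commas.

C–O–C with sp³ carbons on both sides and no adjacent C=O → ether.
–OH on an sp³ carbon → alcohol (secondary).
pendant –COOCH3: carbonyl C bonded to C and –OCH3 → ester.
halogen on an sp³ carbon → alkyl halide.

alcohol, alkyl halide, ester, ether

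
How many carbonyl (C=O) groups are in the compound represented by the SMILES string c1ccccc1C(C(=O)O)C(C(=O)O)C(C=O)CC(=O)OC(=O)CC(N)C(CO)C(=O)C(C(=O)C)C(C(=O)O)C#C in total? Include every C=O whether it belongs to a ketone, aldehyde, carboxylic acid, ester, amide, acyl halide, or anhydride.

CH(COOH): carboxylic acid, 1 C=O (running total 1).
CH(COOH): carboxylic acid, 1 C=O (running total 2).
CH(CHO): aldehyde, 1 C=O (running total 3).
CH2CO-O-COCH2: anhydride, 2 C=O (running total 5).
CO: ketone, 1 C=O (running total 6).
CH(COCH3): ketone, 1 C=O (running total 7).
CH(COOH): carboxylic acid, 1 C=O (running total 8).

8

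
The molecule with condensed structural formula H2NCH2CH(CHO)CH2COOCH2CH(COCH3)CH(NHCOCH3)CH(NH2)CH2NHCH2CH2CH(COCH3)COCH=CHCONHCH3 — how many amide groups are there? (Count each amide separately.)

2

–NH2 on an sp³ carbon with no adjacent C=O → amine.
pendant –CHO: carbonyl C bonded to C and H → aldehyde.
–C(=O)–O–C with C on the carbonyl side → ester.
pendant –COCH3: carbonyl C bonded to two carbons → ketone.
pendant –NHC(=O)CH3: N bonded to a carbonyl → amide (not amine).
–NH2 on an sp³ carbon with no adjacent C=O → amine.
C–N–C with sp³ carbons and no adjacent C=O → amine (secondary).
pendant –COCH3: carbonyl C bonded to two carbons → ketone.
–C(=O)– with carbon on both sides → ketone.
C=C double bond → alkene.
–C(=O)NHCH3: carbonyl C bonded to C and to N → amide (the N is not an amine).
Amide appears at: CH(NHCOCH3), CONHCH3 → 2.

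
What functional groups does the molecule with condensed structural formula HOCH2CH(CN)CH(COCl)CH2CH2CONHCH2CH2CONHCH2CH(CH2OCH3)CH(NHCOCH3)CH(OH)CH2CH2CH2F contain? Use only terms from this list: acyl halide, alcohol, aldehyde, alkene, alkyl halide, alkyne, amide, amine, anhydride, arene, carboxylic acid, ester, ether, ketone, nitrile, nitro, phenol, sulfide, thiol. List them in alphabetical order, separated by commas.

acyl halide, alcohol, alkyl halide, amide, ether, nitrile

HO– on an sp³ carbon → alcohol.
pendant –C≡N: nitrile.
pendant –C(=O)X: carbonyl C bonded to C and halogen → acyl halide.
–C(=O)–N– linkage → amide (the N is not an amine).
–C(=O)–N– linkage → amide (the N is not an amine).
pendant –CH2OCH3: C–O–C linkage → ether.
pendant –NHC(=O)CH3: N bonded to a carbonyl → amide (not amine).
–OH on an sp³ carbon → alcohol (secondary).
halogen on an sp³ carbon → alkyl halide.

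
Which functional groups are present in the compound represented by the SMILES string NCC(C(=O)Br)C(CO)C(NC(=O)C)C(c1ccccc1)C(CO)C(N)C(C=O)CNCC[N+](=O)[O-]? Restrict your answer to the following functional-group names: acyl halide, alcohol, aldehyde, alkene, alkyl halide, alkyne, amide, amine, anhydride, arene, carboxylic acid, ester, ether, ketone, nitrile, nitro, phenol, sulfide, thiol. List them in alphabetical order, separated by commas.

acyl halide, alcohol, aldehyde, amide, amine, arene, nitro

Working along the chain:
  H2NCH2: –NH2 on an sp³ carbon with no adjacent C=O → amine.
  CH(COBr): pendant –C(=O)X: carbonyl C bonded to C and halogen → acyl halide.
  CH(CH2OH): pendant –CH2OH on an sp³ backbone C → alcohol.
  CH(NHCOCH3): pendant –NHC(=O)CH3: N bonded to a carbonyl → amide (not amine).
  CH(C6H5): pendant –C6H5: benzene ring → arene.
  CH(CH2OH): pendant –CH2OH on an sp³ backbone C → alcohol.
  CH(NH2): –NH2 on an sp³ carbon with no adjacent C=O → amine.
  CH(CHO): pendant –CHO: carbonyl C bonded to C and H → aldehyde.
  CH2NHCH2: C–N–C with sp³ carbons and no adjacent C=O → amine (secondary).
  CH2NO2: –NO2 on carbon → nitro group.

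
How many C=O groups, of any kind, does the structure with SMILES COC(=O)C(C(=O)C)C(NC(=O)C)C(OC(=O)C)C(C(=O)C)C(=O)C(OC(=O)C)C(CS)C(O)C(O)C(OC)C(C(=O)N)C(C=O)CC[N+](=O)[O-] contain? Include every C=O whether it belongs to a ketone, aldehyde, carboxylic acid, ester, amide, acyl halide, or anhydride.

9

CH3OOC: ester, 1 C=O (running total 1).
CH(COCH3): ketone, 1 C=O (running total 2).
CH(NHCOCH3): amide, 1 C=O (running total 3).
CH(OCOCH3): ester, 1 C=O (running total 4).
CH(COCH3): ketone, 1 C=O (running total 5).
CO: ketone, 1 C=O (running total 6).
CH(OCOCH3): ester, 1 C=O (running total 7).
CH(CONH2): amide, 1 C=O (running total 8).
CH(CHO): aldehyde, 1 C=O (running total 9).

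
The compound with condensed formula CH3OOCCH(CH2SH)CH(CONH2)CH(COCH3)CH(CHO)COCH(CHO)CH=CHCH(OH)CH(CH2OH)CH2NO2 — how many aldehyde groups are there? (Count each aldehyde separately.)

Reading the structure from left to right:
  CH3OOC: CH3O–C(=O)–: carbonyl C bonded to C and to –OCH3 → ester (not ketone + ether).
  CH(CH2SH): pendant –CH2SH → thiol.
  CH(CONH2): pendant –CONH2: carbonyl C bonded to C and N → amide.
  CH(COCH3): pendant –COCH3: carbonyl C bonded to two carbons → ketone.
  CH(CHO): pendant –CHO: carbonyl C bonded to C and H → aldehyde.
  CO: –C(=O)– with carbon on both sides → ketone.
  CH(CHO): pendant –CHO: carbonyl C bonded to C and H → aldehyde.
  CH=CH: C=C double bond → alkene.
  CH(OH): –OH on an sp³ carbon → alcohol (secondary).
  CH(CH2OH): pendant –CH2OH on an sp³ backbone C → alcohol.
  CH2NO2: –NO2 on carbon → nitro group.
Aldehyde appears at: CH(CHO), CH(CHO) → 2.

2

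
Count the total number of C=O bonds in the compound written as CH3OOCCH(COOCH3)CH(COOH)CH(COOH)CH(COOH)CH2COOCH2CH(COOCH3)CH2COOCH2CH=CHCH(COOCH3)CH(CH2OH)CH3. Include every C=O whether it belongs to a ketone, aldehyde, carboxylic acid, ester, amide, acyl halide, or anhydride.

9

CH3OOC: ester, 1 C=O (running total 1).
CH(COOCH3): ester, 1 C=O (running total 2).
CH(COOH): carboxylic acid, 1 C=O (running total 3).
CH(COOH): carboxylic acid, 1 C=O (running total 4).
CH(COOH): carboxylic acid, 1 C=O (running total 5).
CH2COOCH2: ester, 1 C=O (running total 6).
CH(COOCH3): ester, 1 C=O (running total 7).
CH2COOCH2: ester, 1 C=O (running total 8).
CH(COOCH3): ester, 1 C=O (running total 9).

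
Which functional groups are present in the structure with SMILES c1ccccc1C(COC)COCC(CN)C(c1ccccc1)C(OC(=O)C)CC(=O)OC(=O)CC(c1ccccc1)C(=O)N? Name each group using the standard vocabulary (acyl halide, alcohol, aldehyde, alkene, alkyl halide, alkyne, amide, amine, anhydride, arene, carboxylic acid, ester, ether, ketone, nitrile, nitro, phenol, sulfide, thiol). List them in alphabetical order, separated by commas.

C6H5– phenyl ring → arene.
pendant –CH2OCH3: C–O–C linkage → ether.
C–O–C with sp³ carbons on both sides and no adjacent C=O → ether.
pendant –CH2NH2: N on sp³ C, no adjacent C=O → amine.
pendant –C6H5: benzene ring → arene.
pendant –OC(=O)CH3: an acyloxy group → ester.
two acyl groups sharing one oxygen, –C(=O)–O–C(=O)– → anhydride.
pendant –C6H5: benzene ring → arene.
–C(=O)NH2: carbonyl C bonded to C and to N → amide (the N is not a separate amine).

amide, amine, anhydride, arene, ester, ether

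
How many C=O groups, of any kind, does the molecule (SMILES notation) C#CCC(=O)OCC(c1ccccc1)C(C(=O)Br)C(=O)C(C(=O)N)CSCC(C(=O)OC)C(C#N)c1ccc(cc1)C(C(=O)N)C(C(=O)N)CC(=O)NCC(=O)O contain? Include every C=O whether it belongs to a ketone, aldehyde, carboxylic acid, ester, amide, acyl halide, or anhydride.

CH2COOCH2: ester, 1 C=O (running total 1).
CH(COBr): acyl halide, 1 C=O (running total 2).
CO: ketone, 1 C=O (running total 3).
CH(CONH2): amide, 1 C=O (running total 4).
CH(COOCH3): ester, 1 C=O (running total 5).
CH(CONH2): amide, 1 C=O (running total 6).
CH(CONH2): amide, 1 C=O (running total 7).
CH2CONHCH2: amide, 1 C=O (running total 8).
COOH: carboxylic acid, 1 C=O (running total 9).

9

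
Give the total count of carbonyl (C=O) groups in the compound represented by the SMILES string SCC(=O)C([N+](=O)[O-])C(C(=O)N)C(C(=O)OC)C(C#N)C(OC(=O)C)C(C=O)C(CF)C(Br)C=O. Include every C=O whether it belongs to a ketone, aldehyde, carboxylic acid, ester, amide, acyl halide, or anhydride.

6

CO: ketone, 1 C=O (running total 1).
CH(CONH2): amide, 1 C=O (running total 2).
CH(COOCH3): ester, 1 C=O (running total 3).
CH(OCOCH3): ester, 1 C=O (running total 4).
CH(CHO): aldehyde, 1 C=O (running total 5).
CHO: aldehyde, 1 C=O (running total 6).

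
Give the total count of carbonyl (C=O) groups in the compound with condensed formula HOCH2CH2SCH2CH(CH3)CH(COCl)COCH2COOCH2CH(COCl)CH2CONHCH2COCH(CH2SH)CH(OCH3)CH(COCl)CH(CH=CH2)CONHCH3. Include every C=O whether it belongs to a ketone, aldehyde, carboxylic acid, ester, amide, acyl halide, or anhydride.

8

CH(COCl): acyl halide, 1 C=O (running total 1).
CO: ketone, 1 C=O (running total 2).
CH2COOCH2: ester, 1 C=O (running total 3).
CH(COCl): acyl halide, 1 C=O (running total 4).
CH2CONHCH2: amide, 1 C=O (running total 5).
CO: ketone, 1 C=O (running total 6).
CH(COCl): acyl halide, 1 C=O (running total 7).
CONHCH3: amide, 1 C=O (running total 8).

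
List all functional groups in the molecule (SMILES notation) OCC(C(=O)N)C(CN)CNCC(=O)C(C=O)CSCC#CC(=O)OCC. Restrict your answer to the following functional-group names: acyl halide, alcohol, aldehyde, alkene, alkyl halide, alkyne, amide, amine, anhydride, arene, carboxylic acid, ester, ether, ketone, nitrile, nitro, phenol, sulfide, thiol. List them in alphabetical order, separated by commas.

alcohol, aldehyde, alkyne, amide, amine, ester, ketone, sulfide

Reading the structure from left to right:
  HOCH2: HO– on an sp³ carbon → alcohol.
  CH(CONH2): pendant –CONH2: carbonyl C bonded to C and N → amide.
  CH(CH2NH2): pendant –CH2NH2: N on sp³ C, no adjacent C=O → amine.
  CH2NHCH2: C–N–C with sp³ carbons and no adjacent C=O → amine (secondary).
  CO: –C(=O)– with carbon on both sides → ketone.
  CH(CHO): pendant –CHO: carbonyl C bonded to C and H → aldehyde.
  CH2SCH2: C–S–C linkage → sulfide (thioether).
  C≡C: C≡C triple bond → alkyne.
  COOCH2CH3: –C(=O)OCH2CH3: carbonyl C bonded to C and to –OEt → ester.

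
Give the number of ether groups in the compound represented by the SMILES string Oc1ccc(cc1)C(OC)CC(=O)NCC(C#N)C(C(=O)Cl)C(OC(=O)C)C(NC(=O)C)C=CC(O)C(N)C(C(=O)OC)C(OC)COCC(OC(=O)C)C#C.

3

Taking each segment in turn:
  HOC6H4: –OH attached directly to an aromatic ring → phenol (not alcohol); the ring itself is an arene.
  CH(OCH3): pendant –OCH3: C–O–C with sp³ C, no adjacent C=O → ether.
  CH2CONHCH2: –C(=O)–N– linkage → amide (the N is not an amine).
  CH(CN): pendant –C≡N: nitrile.
  CH(COCl): pendant –C(=O)X: carbonyl C bonded to C and halogen → acyl halide.
  CH(OCOCH3): pendant –OC(=O)CH3: an acyloxy group → ester.
  CH(NHCOCH3): pendant –NHC(=O)CH3: N bonded to a carbonyl → amide (not amine).
  CH=CH: C=C double bond → alkene.
  CH(OH): –OH on an sp³ carbon → alcohol (secondary).
  CH(NH2): –NH2 on an sp³ carbon with no adjacent C=O → amine.
  CH(COOCH3): pendant –COOCH3: carbonyl C bonded to C and –OCH3 → ester.
  CH(OCH3): pendant –OCH3: C–O–C with sp³ C, no adjacent C=O → ether.
  CH2OCH2: C–O–C with sp³ carbons on both sides and no adjacent C=O → ether.
  CH(OCOCH3): pendant –OC(=O)CH3: an acyloxy group → ester.
  C≡CH: C≡C triple bond → alkyne.
Ether appears at: CH(OCH3), CH(OCH3), CH2OCH2 → 3.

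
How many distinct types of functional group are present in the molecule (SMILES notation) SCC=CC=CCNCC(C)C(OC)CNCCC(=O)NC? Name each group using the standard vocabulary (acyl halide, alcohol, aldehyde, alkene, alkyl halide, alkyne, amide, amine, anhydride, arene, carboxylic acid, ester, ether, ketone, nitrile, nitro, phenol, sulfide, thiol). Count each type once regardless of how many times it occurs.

Reading the structure from left to right:
  HSCH2: –SH on an sp³ carbon → thiol.
  CH=CH: C=C double bond → alkene.
  CH=CH: C=C double bond → alkene.
  CH2NHCH2: C–N–C with sp³ carbons and no adjacent C=O → amine (secondary).
  CH(OCH3): pendant –OCH3: C–O–C with sp³ C, no adjacent C=O → ether.
  CH2NHCH2: C–N–C with sp³ carbons and no adjacent C=O → amine (secondary).
  CONHCH3: –C(=O)NHCH3: carbonyl C bonded to C and to N → amide (the N is not an amine).
Distinct types present: alkene, amide, amine, ether, thiol.

5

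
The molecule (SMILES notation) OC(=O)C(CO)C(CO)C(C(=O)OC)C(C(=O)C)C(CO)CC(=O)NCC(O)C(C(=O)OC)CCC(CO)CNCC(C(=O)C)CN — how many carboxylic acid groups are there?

–COOH: carbonyl C bonded to –OH and C → carboxylic acid (the –OH is not a separate alcohol).
pendant –CH2OH on an sp³ backbone C → alcohol.
pendant –CH2OH on an sp³ backbone C → alcohol.
pendant –COOCH3: carbonyl C bonded to C and –OCH3 → ester.
pendant –COCH3: carbonyl C bonded to two carbons → ketone.
pendant –CH2OH on an sp³ backbone C → alcohol.
–C(=O)–N– linkage → amide (the N is not an amine).
–OH on an sp³ carbon → alcohol (secondary).
pendant –COOCH3: carbonyl C bonded to C and –OCH3 → ester.
pendant –CH2OH on an sp³ backbone C → alcohol.
C–N–C with sp³ carbons and no adjacent C=O → amine (secondary).
pendant –COCH3: carbonyl C bonded to two carbons → ketone.
–NH2 on an sp³ carbon with no adjacent C=O → amine.
Carboxylic acid appears at: HOOC → 1.

1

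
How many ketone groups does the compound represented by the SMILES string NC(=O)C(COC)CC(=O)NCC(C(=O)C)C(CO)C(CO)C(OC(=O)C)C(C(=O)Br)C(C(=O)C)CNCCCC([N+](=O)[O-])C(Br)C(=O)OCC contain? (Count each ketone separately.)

2

–C(=O)NH2: carbonyl C bonded to C and to N → amide (the N is not a separate amine).
pendant –CH2OCH3: C–O–C linkage → ether.
–C(=O)–N– linkage → amide (the N is not an amine).
pendant –COCH3: carbonyl C bonded to two carbons → ketone.
pendant –CH2OH on an sp³ backbone C → alcohol.
pendant –CH2OH on an sp³ backbone C → alcohol.
pendant –OC(=O)CH3: an acyloxy group → ester.
pendant –C(=O)X: carbonyl C bonded to C and halogen → acyl halide.
pendant –COCH3: carbonyl C bonded to two carbons → ketone.
C–N–C with sp³ carbons and no adjacent C=O → amine (secondary).
–NO2 on an sp³ carbon → nitro (the N=O is not a carbonyl).
halogen on an sp³ carbon → alkyl halide.
–C(=O)OCH2CH3: carbonyl C bonded to C and to –OEt → ester.
Ketone appears at: CH(COCH3), CH(COCH3) → 2.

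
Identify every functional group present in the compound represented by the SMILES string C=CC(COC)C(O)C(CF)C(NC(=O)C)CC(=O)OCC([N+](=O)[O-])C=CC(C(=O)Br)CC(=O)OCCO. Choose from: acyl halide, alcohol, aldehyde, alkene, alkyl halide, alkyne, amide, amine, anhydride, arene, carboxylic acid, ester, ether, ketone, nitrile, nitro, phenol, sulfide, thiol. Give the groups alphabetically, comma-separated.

acyl halide, alcohol, alkene, alkyl halide, amide, ester, ether, nitro

C=C double bond → alkene.
pendant –CH2OCH3: C–O–C linkage → ether.
–OH on an sp³ carbon → alcohol (secondary).
pendant –CH2X: halogen on sp³ carbon → alkyl halide.
pendant –NHC(=O)CH3: N bonded to a carbonyl → amide (not amine).
–C(=O)–O–C with C on the carbonyl side → ester.
–NO2 on an sp³ carbon → nitro (the N=O is not a carbonyl).
C=C double bond → alkene.
pendant –C(=O)X: carbonyl C bonded to C and halogen → acyl halide.
–C(=O)–O–C with C on the carbonyl side → ester.
–OH on an sp³ carbon → alcohol.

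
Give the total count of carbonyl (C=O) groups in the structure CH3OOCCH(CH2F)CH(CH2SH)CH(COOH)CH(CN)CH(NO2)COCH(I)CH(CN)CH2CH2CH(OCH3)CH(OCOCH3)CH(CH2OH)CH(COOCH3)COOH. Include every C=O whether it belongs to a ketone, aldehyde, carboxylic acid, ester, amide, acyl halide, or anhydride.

6

CH3OOC: ester, 1 C=O (running total 1).
CH(COOH): carboxylic acid, 1 C=O (running total 2).
CO: ketone, 1 C=O (running total 3).
CH(OCOCH3): ester, 1 C=O (running total 4).
CH(COOCH3): ester, 1 C=O (running total 5).
COOH: carboxylic acid, 1 C=O (running total 6).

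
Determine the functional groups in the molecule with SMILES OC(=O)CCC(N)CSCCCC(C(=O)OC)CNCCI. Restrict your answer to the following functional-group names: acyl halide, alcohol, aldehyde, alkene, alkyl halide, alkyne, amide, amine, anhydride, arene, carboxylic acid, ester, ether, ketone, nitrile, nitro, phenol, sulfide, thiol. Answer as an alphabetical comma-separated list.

alkyl halide, amine, carboxylic acid, ester, sulfide

Working along the chain:
  HOOC: –COOH: carbonyl C bonded to –OH and C → carboxylic acid (the –OH is not a separate alcohol).
  CH(NH2): –NH2 on an sp³ carbon with no adjacent C=O → amine.
  CH2SCH2: C–S–C linkage → sulfide (thioether).
  CH(COOCH3): pendant –COOCH3: carbonyl C bonded to C and –OCH3 → ester.
  CH2NHCH2: C–N–C with sp³ carbons and no adjacent C=O → amine (secondary).
  CH2I: halogen on an sp³ carbon → alkyl halide.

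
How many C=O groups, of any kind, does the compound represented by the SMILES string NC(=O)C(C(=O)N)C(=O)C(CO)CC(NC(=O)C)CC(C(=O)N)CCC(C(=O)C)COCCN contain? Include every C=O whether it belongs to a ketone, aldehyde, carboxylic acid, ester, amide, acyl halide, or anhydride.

6

H2NCO: amide, 1 C=O (running total 1).
CH(CONH2): amide, 1 C=O (running total 2).
CO: ketone, 1 C=O (running total 3).
CH(NHCOCH3): amide, 1 C=O (running total 4).
CH(CONH2): amide, 1 C=O (running total 5).
CH(COCH3): ketone, 1 C=O (running total 6).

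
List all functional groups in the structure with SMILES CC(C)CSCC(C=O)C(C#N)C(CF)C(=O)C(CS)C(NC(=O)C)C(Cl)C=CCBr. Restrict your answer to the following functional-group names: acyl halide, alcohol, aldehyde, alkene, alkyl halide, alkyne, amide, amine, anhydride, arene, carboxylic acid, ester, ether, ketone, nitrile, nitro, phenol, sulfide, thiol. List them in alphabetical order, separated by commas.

Taking each segment in turn:
  CH2SCH2: C–S–C linkage → sulfide (thioether).
  CH(CHO): pendant –CHO: carbonyl C bonded to C and H → aldehyde.
  CH(CN): pendant –C≡N: nitrile.
  CH(CH2F): pendant –CH2X: halogen on sp³ carbon → alkyl halide.
  CO: –C(=O)– with carbon on both sides → ketone.
  CH(CH2SH): pendant –CH2SH → thiol.
  CH(NHCOCH3): pendant –NHC(=O)CH3: N bonded to a carbonyl → amide (not amine).
  CH(Cl): halogen on an sp³ carbon → alkyl halide.
  CH=CH: C=C double bond → alkene.
  CH2Br: halogen on an sp³ carbon → alkyl halide.

aldehyde, alkene, alkyl halide, amide, ketone, nitrile, sulfide, thiol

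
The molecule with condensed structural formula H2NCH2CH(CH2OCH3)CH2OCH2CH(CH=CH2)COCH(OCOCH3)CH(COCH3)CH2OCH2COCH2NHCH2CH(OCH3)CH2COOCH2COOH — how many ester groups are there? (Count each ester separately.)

–NH2 on an sp³ carbon with no adjacent C=O → amine.
pendant –CH2OCH3: C–O–C linkage → ether.
C–O–C with sp³ carbons on both sides and no adjacent C=O → ether.
pendant –CH=CH2: C=C double bond → alkene.
–C(=O)– with carbon on both sides → ketone.
pendant –OC(=O)CH3: an acyloxy group → ester.
pendant –COCH3: carbonyl C bonded to two carbons → ketone.
C–O–C with sp³ carbons on both sides and no adjacent C=O → ether.
–C(=O)– with carbon on both sides → ketone.
C–N–C with sp³ carbons and no adjacent C=O → amine (secondary).
pendant –OCH3: C–O–C with sp³ C, no adjacent C=O → ether.
–C(=O)–O–C with C on the carbonyl side → ester.
–COOH: carbonyl C bonded to –OH and C → carboxylic acid (the –OH is not a separate alcohol).
Ester appears at: CH(OCOCH3), CH2COOCH2 → 2.

2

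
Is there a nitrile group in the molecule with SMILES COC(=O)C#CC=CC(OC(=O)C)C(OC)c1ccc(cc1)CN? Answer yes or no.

Working along the chain:
  CH3OOC: CH3O–C(=O)–: carbonyl C bonded to C and to –OCH3 → ester (not ketone + ether).
  C≡C: C≡C triple bond → alkyne.
  CH=CH: C=C double bond → alkene.
  CH(OCOCH3): pendant –OC(=O)CH3: an acyloxy group → ester.
  CH(OCH3): pendant –OCH3: C–O–C with sp³ C, no adjacent C=O → ether.
  C6H4: para-disubstituted benzene ring → arene.
  CH2NH2: –NH2 on an sp³ carbon with no adjacent C=O → amine.
In C≡C, the triple bond is C≡C, not C≡N.
The groups actually present are: alkene, alkyne, amine, arene, ester, ether.

no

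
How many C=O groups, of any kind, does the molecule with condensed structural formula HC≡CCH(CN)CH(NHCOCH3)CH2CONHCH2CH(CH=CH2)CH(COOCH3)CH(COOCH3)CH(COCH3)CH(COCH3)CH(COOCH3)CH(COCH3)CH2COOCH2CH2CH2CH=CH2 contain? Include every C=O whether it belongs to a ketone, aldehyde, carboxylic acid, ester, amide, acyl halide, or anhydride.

9

CH(NHCOCH3): amide, 1 C=O (running total 1).
CH2CONHCH2: amide, 1 C=O (running total 2).
CH(COOCH3): ester, 1 C=O (running total 3).
CH(COOCH3): ester, 1 C=O (running total 4).
CH(COCH3): ketone, 1 C=O (running total 5).
CH(COCH3): ketone, 1 C=O (running total 6).
CH(COOCH3): ester, 1 C=O (running total 7).
CH(COCH3): ketone, 1 C=O (running total 8).
CH2COOCH2: ester, 1 C=O (running total 9).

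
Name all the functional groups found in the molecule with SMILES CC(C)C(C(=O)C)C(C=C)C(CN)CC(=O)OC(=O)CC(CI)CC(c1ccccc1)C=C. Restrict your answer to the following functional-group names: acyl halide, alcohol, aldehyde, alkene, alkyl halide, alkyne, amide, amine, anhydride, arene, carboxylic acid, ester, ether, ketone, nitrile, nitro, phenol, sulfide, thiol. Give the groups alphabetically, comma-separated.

alkene, alkyl halide, amine, anhydride, arene, ketone

Working along the chain:
  CH(COCH3): pendant –COCH3: carbonyl C bonded to two carbons → ketone.
  CH(CH=CH2): pendant –CH=CH2: C=C double bond → alkene.
  CH(CH2NH2): pendant –CH2NH2: N on sp³ C, no adjacent C=O → amine.
  CH2CO-O-COCH2: two acyl groups sharing one oxygen, –C(=O)–O–C(=O)– → anhydride.
  CH(CH2I): pendant –CH2X: halogen on sp³ carbon → alkyl halide.
  CH(C6H5): pendant –C6H5: benzene ring → arene.
  CH=CH2: C=C double bond → alkene.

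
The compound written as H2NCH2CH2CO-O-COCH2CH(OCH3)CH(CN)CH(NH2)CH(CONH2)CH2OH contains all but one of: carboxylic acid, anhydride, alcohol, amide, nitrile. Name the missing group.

carboxylic acid

anhydride: present (CH2CO-O-COCH2 — two acyl groups sharing one oxygen, –C(=O)–O–C(=O)– → anhydride).
amide: present (CH(CONH2) — pendant –CONH2: carbonyl C bonded to C and N → amide).
alcohol: present (CH2OH — –OH on an sp³ carbon → alcohol).
nitrile: present (CH(CN) — pendant –C≡N: nitrile).
carboxylic acid: absent. In CH(CONH2), the carbonyl is bonded to nitrogen, not to –OH; that is an amide.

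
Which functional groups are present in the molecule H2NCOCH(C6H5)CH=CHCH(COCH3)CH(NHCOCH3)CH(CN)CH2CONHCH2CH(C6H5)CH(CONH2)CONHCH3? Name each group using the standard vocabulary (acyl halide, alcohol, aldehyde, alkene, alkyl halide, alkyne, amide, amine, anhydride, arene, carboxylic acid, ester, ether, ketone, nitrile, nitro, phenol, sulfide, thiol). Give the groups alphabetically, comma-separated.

Reading the structure from left to right:
  H2NCO: –C(=O)NH2: carbonyl C bonded to C and to N → amide (the N is not a separate amine).
  CH(C6H5): pendant –C6H5: benzene ring → arene.
  CH=CH: C=C double bond → alkene.
  CH(COCH3): pendant –COCH3: carbonyl C bonded to two carbons → ketone.
  CH(NHCOCH3): pendant –NHC(=O)CH3: N bonded to a carbonyl → amide (not amine).
  CH(CN): pendant –C≡N: nitrile.
  CH2CONHCH2: –C(=O)–N– linkage → amide (the N is not an amine).
  CH(C6H5): pendant –C6H5: benzene ring → arene.
  CH(CONH2): pendant –CONH2: carbonyl C bonded to C and N → amide.
  CONHCH3: –C(=O)NHCH3: carbonyl C bonded to C and to N → amide (the N is not an amine).

alkene, amide, arene, ketone, nitrile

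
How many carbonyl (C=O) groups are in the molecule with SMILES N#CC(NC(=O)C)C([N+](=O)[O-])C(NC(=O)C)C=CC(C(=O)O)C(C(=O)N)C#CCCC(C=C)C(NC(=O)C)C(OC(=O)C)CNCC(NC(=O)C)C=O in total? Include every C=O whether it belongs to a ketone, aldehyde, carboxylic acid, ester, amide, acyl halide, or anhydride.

CH(NHCOCH3): amide, 1 C=O (running total 1).
CH(NHCOCH3): amide, 1 C=O (running total 2).
CH(COOH): carboxylic acid, 1 C=O (running total 3).
CH(CONH2): amide, 1 C=O (running total 4).
CH(NHCOCH3): amide, 1 C=O (running total 5).
CH(OCOCH3): ester, 1 C=O (running total 6).
CH(NHCOCH3): amide, 1 C=O (running total 7).
CHO: aldehyde, 1 C=O (running total 8).

8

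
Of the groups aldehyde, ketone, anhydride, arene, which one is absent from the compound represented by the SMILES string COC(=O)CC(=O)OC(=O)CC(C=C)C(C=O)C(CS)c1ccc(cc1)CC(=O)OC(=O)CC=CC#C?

ketone

arene: present (C6H4 — para-disubstituted benzene ring → arene).
aldehyde: present (CH(CHO) — pendant –CHO: carbonyl C bonded to C and H → aldehyde).
anhydride: present (CH2CO-O-COCH2 — two acyl groups sharing one oxygen, –C(=O)–O–C(=O)– → anhydride).
ketone: absent. In CH3OOC, the C=O is bonded to an –O–C group, which defines an ester, not a ketone. In CH(CHO), the carbonyl carbon carries an H, so it is an aldehyde, not a ketone. In CH2CO-O-COCH2, the two C=O groups share a bridging oxygen, which is an anhydride linkage, not a ketone.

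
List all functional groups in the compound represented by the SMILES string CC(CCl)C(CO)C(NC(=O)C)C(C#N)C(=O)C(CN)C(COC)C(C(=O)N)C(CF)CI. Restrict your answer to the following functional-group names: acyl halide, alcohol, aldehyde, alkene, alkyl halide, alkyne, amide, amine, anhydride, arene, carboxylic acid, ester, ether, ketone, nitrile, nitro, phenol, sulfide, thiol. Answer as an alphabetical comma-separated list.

pendant –CH2X: halogen on sp³ carbon → alkyl halide.
pendant –CH2OH on an sp³ backbone C → alcohol.
pendant –NHC(=O)CH3: N bonded to a carbonyl → amide (not amine).
pendant –C≡N: nitrile.
–C(=O)– with carbon on both sides → ketone.
pendant –CH2NH2: N on sp³ C, no adjacent C=O → amine.
pendant –CH2OCH3: C–O–C linkage → ether.
pendant –CONH2: carbonyl C bonded to C and N → amide.
pendant –CH2X: halogen on sp³ carbon → alkyl halide.
halogen on an sp³ carbon → alkyl halide.

alcohol, alkyl halide, amide, amine, ether, ketone, nitrile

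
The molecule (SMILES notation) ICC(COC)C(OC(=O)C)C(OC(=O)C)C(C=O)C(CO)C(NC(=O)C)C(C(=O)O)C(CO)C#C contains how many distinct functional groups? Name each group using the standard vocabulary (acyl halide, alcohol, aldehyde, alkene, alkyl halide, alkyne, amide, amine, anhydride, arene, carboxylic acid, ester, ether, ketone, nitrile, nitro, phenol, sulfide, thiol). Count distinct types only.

Taking each segment in turn:
  ICH2: halogen on an sp³ carbon → alkyl halide.
  CH(CH2OCH3): pendant –CH2OCH3: C–O–C linkage → ether.
  CH(OCOCH3): pendant –OC(=O)CH3: an acyloxy group → ester.
  CH(OCOCH3): pendant –OC(=O)CH3: an acyloxy group → ester.
  CH(CHO): pendant –CHO: carbonyl C bonded to C and H → aldehyde.
  CH(CH2OH): pendant –CH2OH on an sp³ backbone C → alcohol.
  CH(NHCOCH3): pendant –NHC(=O)CH3: N bonded to a carbonyl → amide (not amine).
  CH(COOH): pendant –COOH: carbonyl C bonded to C and –OH → carboxylic acid.
  CH(CH2OH): pendant –CH2OH on an sp³ backbone C → alcohol.
  C≡CH: C≡C triple bond → alkyne.
Distinct types present: alcohol, aldehyde, alkyl halide, alkyne, amide, carboxylic acid, ester, ether.

8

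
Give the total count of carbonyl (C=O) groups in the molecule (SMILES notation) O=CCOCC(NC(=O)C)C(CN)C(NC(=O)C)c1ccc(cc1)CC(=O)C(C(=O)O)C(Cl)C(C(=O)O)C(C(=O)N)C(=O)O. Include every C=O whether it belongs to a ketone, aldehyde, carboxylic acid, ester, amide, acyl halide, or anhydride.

OHC: aldehyde, 1 C=O (running total 1).
CH(NHCOCH3): amide, 1 C=O (running total 2).
CH(NHCOCH3): amide, 1 C=O (running total 3).
CO: ketone, 1 C=O (running total 4).
CH(COOH): carboxylic acid, 1 C=O (running total 5).
CH(COOH): carboxylic acid, 1 C=O (running total 6).
CH(CONH2): amide, 1 C=O (running total 7).
COOH: carboxylic acid, 1 C=O (running total 8).

8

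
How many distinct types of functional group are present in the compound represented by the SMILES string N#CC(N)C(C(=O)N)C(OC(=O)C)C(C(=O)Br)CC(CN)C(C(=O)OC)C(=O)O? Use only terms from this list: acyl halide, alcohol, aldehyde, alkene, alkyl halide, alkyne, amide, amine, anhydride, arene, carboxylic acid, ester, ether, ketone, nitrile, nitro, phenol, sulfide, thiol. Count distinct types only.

N≡C–: carbon triple-bonded to nitrogen → nitrile.
–NH2 on an sp³ carbon with no adjacent C=O → amine.
pendant –CONH2: carbonyl C bonded to C and N → amide.
pendant –OC(=O)CH3: an acyloxy group → ester.
pendant –C(=O)X: carbonyl C bonded to C and halogen → acyl halide.
pendant –CH2NH2: N on sp³ C, no adjacent C=O → amine.
pendant –COOCH3: carbonyl C bonded to C and –OCH3 → ester.
–COOH: carbonyl C bonded to –OH and C → carboxylic acid (the –OH is not a separate alcohol).
Distinct types present: acyl halide, amide, amine, carboxylic acid, ester, nitrile.

6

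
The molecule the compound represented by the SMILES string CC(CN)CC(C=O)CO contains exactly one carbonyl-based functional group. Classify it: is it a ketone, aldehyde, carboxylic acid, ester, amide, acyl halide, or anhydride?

aldehyde

The carbonyl is in the CH(CHO) segment: pendant –CHO: carbonyl C bonded to C and H → aldehyde.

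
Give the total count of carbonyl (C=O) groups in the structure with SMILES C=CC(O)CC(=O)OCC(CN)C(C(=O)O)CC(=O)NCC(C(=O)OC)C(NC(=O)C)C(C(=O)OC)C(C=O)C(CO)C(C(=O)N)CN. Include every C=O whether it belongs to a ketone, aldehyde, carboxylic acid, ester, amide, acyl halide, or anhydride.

8

CH2COOCH2: ester, 1 C=O (running total 1).
CH(COOH): carboxylic acid, 1 C=O (running total 2).
CH2CONHCH2: amide, 1 C=O (running total 3).
CH(COOCH3): ester, 1 C=O (running total 4).
CH(NHCOCH3): amide, 1 C=O (running total 5).
CH(COOCH3): ester, 1 C=O (running total 6).
CH(CHO): aldehyde, 1 C=O (running total 7).
CH(CONH2): amide, 1 C=O (running total 8).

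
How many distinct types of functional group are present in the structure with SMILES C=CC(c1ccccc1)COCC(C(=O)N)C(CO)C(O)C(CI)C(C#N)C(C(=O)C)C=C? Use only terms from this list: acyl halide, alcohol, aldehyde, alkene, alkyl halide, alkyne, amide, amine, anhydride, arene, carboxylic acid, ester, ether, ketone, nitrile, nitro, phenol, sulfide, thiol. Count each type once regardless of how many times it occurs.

Working along the chain:
  CH2=CH: C=C double bond → alkene.
  CH(C6H5): pendant –C6H5: benzene ring → arene.
  CH2OCH2: C–O–C with sp³ carbons on both sides and no adjacent C=O → ether.
  CH(CONH2): pendant –CONH2: carbonyl C bonded to C and N → amide.
  CH(CH2OH): pendant –CH2OH on an sp³ backbone C → alcohol.
  CH(OH): –OH on an sp³ carbon → alcohol (secondary).
  CH(CH2I): pendant –CH2X: halogen on sp³ carbon → alkyl halide.
  CH(CN): pendant –C≡N: nitrile.
  CH(COCH3): pendant –COCH3: carbonyl C bonded to two carbons → ketone.
  CH=CH2: C=C double bond → alkene.
Distinct types present: alcohol, alkene, alkyl halide, amide, arene, ether, ketone, nitrile.

8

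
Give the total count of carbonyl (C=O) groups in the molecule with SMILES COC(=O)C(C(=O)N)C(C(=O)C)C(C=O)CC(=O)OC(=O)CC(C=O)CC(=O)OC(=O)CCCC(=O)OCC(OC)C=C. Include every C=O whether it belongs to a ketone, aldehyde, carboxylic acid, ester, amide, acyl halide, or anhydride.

CH3OOC: ester, 1 C=O (running total 1).
CH(CONH2): amide, 1 C=O (running total 2).
CH(COCH3): ketone, 1 C=O (running total 3).
CH(CHO): aldehyde, 1 C=O (running total 4).
CH2CO-O-COCH2: anhydride, 2 C=O (running total 6).
CH(CHO): aldehyde, 1 C=O (running total 7).
CH2CO-O-COCH2: anhydride, 2 C=O (running total 9).
CH2COOCH2: ester, 1 C=O (running total 10).

10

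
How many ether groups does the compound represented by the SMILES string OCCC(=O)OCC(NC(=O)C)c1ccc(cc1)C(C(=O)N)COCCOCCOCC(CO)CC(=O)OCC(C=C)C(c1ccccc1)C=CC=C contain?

HO– on an sp³ carbon → alcohol.
–C(=O)–O–C with C on the carbonyl side → ester.
pendant –NHC(=O)CH3: N bonded to a carbonyl → amide (not amine).
para-disubstituted benzene ring → arene.
pendant –CONH2: carbonyl C bonded to C and N → amide.
C–O–C with sp³ carbons on both sides and no adjacent C=O → ether.
C–O–C with sp³ carbons on both sides and no adjacent C=O → ether.
C–O–C with sp³ carbons on both sides and no adjacent C=O → ether.
pendant –CH2OH on an sp³ backbone C → alcohol.
–C(=O)–O–C with C on the carbonyl side → ester.
pendant –CH=CH2: C=C double bond → alkene.
pendant –C6H5: benzene ring → arene.
C=C double bond → alkene.
C=C double bond → alkene.
Ether appears at: CH2OCH2, CH2OCH2, CH2OCH2 → 3.

3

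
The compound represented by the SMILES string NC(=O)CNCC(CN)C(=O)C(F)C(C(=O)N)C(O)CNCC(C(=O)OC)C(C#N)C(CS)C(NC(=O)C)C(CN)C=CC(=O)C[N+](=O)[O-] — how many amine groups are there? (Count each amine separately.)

4

–C(=O)NH2: carbonyl C bonded to C and to N → amide (the N is not a separate amine).
C–N–C with sp³ carbons and no adjacent C=O → amine (secondary).
pendant –CH2NH2: N on sp³ C, no adjacent C=O → amine.
–C(=O)– with carbon on both sides → ketone.
halogen on an sp³ carbon → alkyl halide.
pendant –CONH2: carbonyl C bonded to C and N → amide.
–OH on an sp³ carbon → alcohol (secondary).
C–N–C with sp³ carbons and no adjacent C=O → amine (secondary).
pendant –COOCH3: carbonyl C bonded to C and –OCH3 → ester.
pendant –C≡N: nitrile.
pendant –CH2SH → thiol.
pendant –NHC(=O)CH3: N bonded to a carbonyl → amide (not amine).
pendant –CH2NH2: N on sp³ C, no adjacent C=O → amine.
C=C double bond → alkene.
–C(=O)– with carbon on both sides → ketone.
–NO2 on carbon → nitro group.
Amine appears at: CH2NHCH2, CH(CH2NH2), CH2NHCH2, CH(CH2NH2) → 4.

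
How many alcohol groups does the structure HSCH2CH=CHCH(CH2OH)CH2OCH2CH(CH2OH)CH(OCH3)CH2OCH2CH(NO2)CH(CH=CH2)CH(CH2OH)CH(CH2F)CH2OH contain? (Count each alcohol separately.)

4

–SH on an sp³ carbon → thiol.
C=C double bond → alkene.
pendant –CH2OH on an sp³ backbone C → alcohol.
C–O–C with sp³ carbons on both sides and no adjacent C=O → ether.
pendant –CH2OH on an sp³ backbone C → alcohol.
pendant –OCH3: C–O–C with sp³ C, no adjacent C=O → ether.
C–O–C with sp³ carbons on both sides and no adjacent C=O → ether.
–NO2 on an sp³ carbon → nitro (the N=O is not a carbonyl).
pendant –CH=CH2: C=C double bond → alkene.
pendant –CH2OH on an sp³ backbone C → alcohol.
pendant –CH2X: halogen on sp³ carbon → alkyl halide.
–OH on an sp³ carbon → alcohol.
Alcohol appears at: CH(CH2OH), CH(CH2OH), CH(CH2OH), CH2OH → 4.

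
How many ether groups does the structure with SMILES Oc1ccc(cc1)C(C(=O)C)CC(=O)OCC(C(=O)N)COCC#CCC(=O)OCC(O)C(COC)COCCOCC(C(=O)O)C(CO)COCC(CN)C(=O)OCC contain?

–OH attached directly to an aromatic ring → phenol (not alcohol); the ring itself is an arene.
pendant –COCH3: carbonyl C bonded to two carbons → ketone.
–C(=O)–O–C with C on the carbonyl side → ester.
pendant –CONH2: carbonyl C bonded to C and N → amide.
C–O–C with sp³ carbons on both sides and no adjacent C=O → ether.
C≡C triple bond → alkyne.
–C(=O)–O–C with C on the carbonyl side → ester.
–OH on an sp³ carbon → alcohol (secondary).
pendant –CH2OCH3: C–O–C linkage → ether.
C–O–C with sp³ carbons on both sides and no adjacent C=O → ether.
C–O–C with sp³ carbons on both sides and no adjacent C=O → ether.
pendant –COOH: carbonyl C bonded to C and –OH → carboxylic acid.
pendant –CH2OH on an sp³ backbone C → alcohol.
C–O–C with sp³ carbons on both sides and no adjacent C=O → ether.
pendant –CH2NH2: N on sp³ C, no adjacent C=O → amine.
–C(=O)OCH2CH3: carbonyl C bonded to C and to –OEt → ester.
Ether appears at: CH2OCH2, CH(CH2OCH3), CH2OCH2, CH2OCH2, CH2OCH2 → 5.

5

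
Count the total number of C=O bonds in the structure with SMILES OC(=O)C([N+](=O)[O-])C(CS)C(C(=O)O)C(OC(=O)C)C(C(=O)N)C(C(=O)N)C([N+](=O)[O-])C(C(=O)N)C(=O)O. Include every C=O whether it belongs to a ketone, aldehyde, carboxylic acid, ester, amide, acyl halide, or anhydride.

7

HOOC: carboxylic acid, 1 C=O (running total 1).
CH(COOH): carboxylic acid, 1 C=O (running total 2).
CH(OCOCH3): ester, 1 C=O (running total 3).
CH(CONH2): amide, 1 C=O (running total 4).
CH(CONH2): amide, 1 C=O (running total 5).
CH(CONH2): amide, 1 C=O (running total 6).
COOH: carboxylic acid, 1 C=O (running total 7).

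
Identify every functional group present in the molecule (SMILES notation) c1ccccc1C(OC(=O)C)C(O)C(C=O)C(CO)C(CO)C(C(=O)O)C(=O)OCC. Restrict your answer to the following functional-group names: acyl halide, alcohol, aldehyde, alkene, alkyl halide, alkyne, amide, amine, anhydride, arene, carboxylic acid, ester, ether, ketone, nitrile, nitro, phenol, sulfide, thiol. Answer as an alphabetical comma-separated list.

alcohol, aldehyde, arene, carboxylic acid, ester

Reading the structure from left to right:
  C6H5: C6H5– phenyl ring → arene.
  CH(OCOCH3): pendant –OC(=O)CH3: an acyloxy group → ester.
  CH(OH): –OH on an sp³ carbon → alcohol (secondary).
  CH(CHO): pendant –CHO: carbonyl C bonded to C and H → aldehyde.
  CH(CH2OH): pendant –CH2OH on an sp³ backbone C → alcohol.
  CH(CH2OH): pendant –CH2OH on an sp³ backbone C → alcohol.
  CH(COOH): pendant –COOH: carbonyl C bonded to C and –OH → carboxylic acid.
  COOCH2CH3: –C(=O)OCH2CH3: carbonyl C bonded to C and to –OEt → ester.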